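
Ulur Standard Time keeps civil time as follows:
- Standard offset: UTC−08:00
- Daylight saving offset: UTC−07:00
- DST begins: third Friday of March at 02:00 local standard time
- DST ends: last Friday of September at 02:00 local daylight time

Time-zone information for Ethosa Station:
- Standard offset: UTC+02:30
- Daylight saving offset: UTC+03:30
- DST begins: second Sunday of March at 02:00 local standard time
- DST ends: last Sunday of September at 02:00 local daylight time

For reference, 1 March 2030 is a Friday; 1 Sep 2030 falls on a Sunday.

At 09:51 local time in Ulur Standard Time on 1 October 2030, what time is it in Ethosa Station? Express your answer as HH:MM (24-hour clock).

1 March 2030 is a Friday, so the first Friday is March 1 and the third is March 15.
1 September 2030 is a Sunday, so Fridays fall on 6, 13, 20, 27; the last is September 27.
1 October 2030 is outside the daylight-saving period (15 March – 27 September), so Ulur Standard Time is on standard time, UTC−08:00.
09:51 Ulur Standard Time + 8h = 17:51 UTC.
1 March 2030 is a Friday, so the first Sunday is March 3 and the second is March 10.
1 September 2030 is a Sunday, so Sundays fall on 1, 8, 15, 22, 29; the last is September 29.
At the standard offset (UTC+02:30), 17:51 UTC + 2h30m = 20:21 Ethosa Station standard time.
The standard-time date in Ethosa Station, 1 October 2030, does not fall between 10 March and 29 September, so daylight saving is not in effect and Ethosa Station is at UTC+02:30.
17:51 UTC + 2h30m = 20:21 Ethosa Station.

20:21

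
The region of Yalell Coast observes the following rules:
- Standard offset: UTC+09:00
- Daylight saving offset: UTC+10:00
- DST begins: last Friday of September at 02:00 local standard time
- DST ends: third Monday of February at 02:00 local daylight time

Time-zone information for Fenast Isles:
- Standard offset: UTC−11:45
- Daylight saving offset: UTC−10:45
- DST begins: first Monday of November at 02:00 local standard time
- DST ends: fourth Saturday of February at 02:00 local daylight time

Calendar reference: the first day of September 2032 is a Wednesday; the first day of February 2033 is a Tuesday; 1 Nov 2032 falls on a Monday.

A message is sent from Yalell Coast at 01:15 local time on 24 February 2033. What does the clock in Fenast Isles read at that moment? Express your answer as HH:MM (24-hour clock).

1 September 2032 is a Wednesday, so Fridays fall on 3, 10, 17, 24; the last is September 24.
1 February 2033 is a Tuesday, so the first Monday is February 7 and the third is February 21.
24 February 2033 is outside the daylight-saving period (24 September 2032 – 21 February 2033), so Yalell Coast is on standard time, UTC+09:00.
01:15 Yalell Coast − 9h = 16:15 UTC (rolling into the previous day, 23 February 2033).
1 November 2032 is a Monday, so the first Monday is November 1.
1 February 2033 is a Tuesday, so the first Saturday is February 5 and the fourth is February 26.
At the standard offset (UTC−11:45), 16:15 UTC − 11h45m = 04:30 Fenast Isles standard time.
Daylight saving runs 1 November 2032 – 26 February 2033; the standard-time date in Fenast Isles, 23 February 2033, is inside that window, so Fenast Isles is at UTC−10:45.
16:15 UTC − 10h45m = 05:30 Fenast Isles.

05:30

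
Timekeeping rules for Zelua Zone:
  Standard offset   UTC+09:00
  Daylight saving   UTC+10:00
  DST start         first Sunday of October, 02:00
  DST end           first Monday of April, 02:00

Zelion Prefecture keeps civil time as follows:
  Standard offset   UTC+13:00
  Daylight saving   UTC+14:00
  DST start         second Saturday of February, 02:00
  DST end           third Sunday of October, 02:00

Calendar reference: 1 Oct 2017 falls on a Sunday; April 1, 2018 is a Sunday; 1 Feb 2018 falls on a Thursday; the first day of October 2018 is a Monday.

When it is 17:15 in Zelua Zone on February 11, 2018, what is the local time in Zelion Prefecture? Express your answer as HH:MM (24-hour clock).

21:15

1 October 2017 is a Sunday, so the first Sunday is October 1.
1 April 2018 is a Sunday, so the first Monday is April 2.
Daylight saving runs 1 October 2017 – 2 April 2018; February 11, 2018 is inside that window, so Zelua Zone is at UTC+10:00.
17:15 Zelua Zone − 10h = 07:15 UTC.
1 February 2018 is a Thursday, so the first Saturday is February 3 and the second is February 10.
1 October 2018 is a Monday, so the first Sunday is October 7 and the third is October 21.
At the standard offset (UTC+13:00), 07:15 UTC + 13h = 20:15 Zelion Prefecture standard time.
The standard-time date in Zelion Prefecture, February 11, 2018, falls between 10 February and 21 October, so daylight saving is in effect and Zelion Prefecture is at UTC+14:00.
07:15 UTC + 14h = 21:15 Zelion Prefecture.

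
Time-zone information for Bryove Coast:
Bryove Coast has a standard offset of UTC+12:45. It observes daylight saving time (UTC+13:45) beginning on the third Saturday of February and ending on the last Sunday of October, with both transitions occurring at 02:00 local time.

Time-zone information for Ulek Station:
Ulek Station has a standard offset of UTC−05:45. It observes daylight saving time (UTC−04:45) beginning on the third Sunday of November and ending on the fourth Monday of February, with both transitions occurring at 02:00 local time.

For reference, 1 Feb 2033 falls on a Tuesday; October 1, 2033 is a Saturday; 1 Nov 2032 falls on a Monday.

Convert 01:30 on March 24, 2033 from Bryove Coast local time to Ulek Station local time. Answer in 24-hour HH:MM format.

1 February 2033 is a Tuesday, so the first Saturday is February 5 and the third is February 19.
1 October 2033 is a Saturday, so Sundays fall on 2, 9, 16, 23, 30; the last is October 30.
Daylight saving runs 19 February – 30 October; March 24, 2033 is inside that window, so Bryove Coast is at UTC+13:45.
01:30 Bryove Coast − 13h45m = 11:45 UTC (rolling into the previous day, 23 March 2033).
1 November 2032 is a Monday, so the first Sunday is November 7 and the third is November 21.
1 February 2033 is a Tuesday, so the first Monday is February 7 and the fourth is February 28.
At the standard offset (UTC−05:45), 11:45 UTC − 5h45m = 06:00 Ulek Station standard time.
Daylight saving runs 21 November 2032 – 28 February 2033; the standard-time date in Ulek Station, March 23, 2033, is outside that window, so Ulek Station is on standard time at UTC−05:45.
11:45 UTC − 5h45m = 06:00 Ulek Station.

06:00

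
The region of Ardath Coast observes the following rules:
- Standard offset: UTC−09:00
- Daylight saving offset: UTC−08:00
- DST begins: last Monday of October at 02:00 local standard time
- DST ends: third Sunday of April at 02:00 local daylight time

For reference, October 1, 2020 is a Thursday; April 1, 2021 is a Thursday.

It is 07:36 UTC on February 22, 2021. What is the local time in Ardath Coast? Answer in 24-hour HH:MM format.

1 October 2020 is a Thursday, so Mondays fall on 5, 12, 19, 26; the last is October 26.
1 April 2021 is a Thursday, so the first Sunday is April 4 and the third is April 18.
At the standard offset (UTC−09:00), 07:36 UTC − 9h = 22:36 Ardath Coast standard time (rolling into the previous day, 21 February 2021).
Daylight saving runs 26 October 2020 – 18 April 2021; the standard-time date in Ardath Coast, February 21, 2021, is inside that window, so Ardath Coast is at UTC−08:00.
07:36 UTC − 8h = 23:36 local (rolling into the previous day, 21 February 2021).

23:36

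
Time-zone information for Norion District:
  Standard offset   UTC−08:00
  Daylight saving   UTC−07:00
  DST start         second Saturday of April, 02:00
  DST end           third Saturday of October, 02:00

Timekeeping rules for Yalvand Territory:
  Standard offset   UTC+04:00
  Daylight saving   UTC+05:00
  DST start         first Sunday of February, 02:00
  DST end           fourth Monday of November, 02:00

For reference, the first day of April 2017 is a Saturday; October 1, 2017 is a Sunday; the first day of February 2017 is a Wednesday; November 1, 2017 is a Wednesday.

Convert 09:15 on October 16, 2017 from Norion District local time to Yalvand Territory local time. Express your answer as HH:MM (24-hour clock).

1 April 2017 is a Saturday, so the first Saturday is April 1 and the second is April 8.
1 October 2017 is a Sunday, so the first Saturday is October 7 and the third is October 21.
Daylight saving runs 8 April – 21 October; October 16, 2017 is inside that window, so Norion District is at UTC−07:00.
09:15 Norion District + 7h = 16:15 UTC.
1 February 2017 is a Wednesday, so the first Sunday is February 5.
1 November 2017 is a Wednesday, so the first Monday is November 6 and the fourth is November 27.
At the standard offset (UTC+04:00), 16:15 UTC + 4h = 20:15 Yalvand Territory standard time.
The standard-time date in Yalvand Territory, October 16, 2017, lies within the daylight-saving period (5 February – 27 November), so Yalvand Territory is on daylight time, UTC+05:00.
16:15 UTC + 5h = 21:15 Yalvand Territory.

21:15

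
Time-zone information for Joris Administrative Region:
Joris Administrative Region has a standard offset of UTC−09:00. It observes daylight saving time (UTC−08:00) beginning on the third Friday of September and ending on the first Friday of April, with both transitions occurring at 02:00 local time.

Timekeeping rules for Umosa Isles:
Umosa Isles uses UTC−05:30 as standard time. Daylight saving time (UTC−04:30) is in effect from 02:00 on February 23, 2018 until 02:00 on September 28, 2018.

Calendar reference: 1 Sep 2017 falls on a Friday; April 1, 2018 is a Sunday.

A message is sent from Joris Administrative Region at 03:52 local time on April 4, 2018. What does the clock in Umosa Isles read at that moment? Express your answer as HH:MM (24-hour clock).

1 September 2017 is a Friday, so the first Friday is September 1 and the third is September 15.
1 April 2018 is a Sunday, so the first Friday is April 6.
April 4, 2018 lies within the daylight-saving period (15 September 2017 – 6 April 2018), so Joris Administrative Region is on daylight time, UTC−08:00.
03:52 Joris Administrative Region + 8h = 11:52 UTC.
At the standard offset (UTC−05:30), 11:52 UTC − 5h30m = 06:22 Umosa Isles standard time.
The standard-time date in Umosa Isles, April 4, 2018, lies within the daylight-saving period (23 February – 28 September), so Umosa Isles is on daylight time, UTC−04:30.
11:52 UTC − 4h30m = 07:22 Umosa Isles.

07:22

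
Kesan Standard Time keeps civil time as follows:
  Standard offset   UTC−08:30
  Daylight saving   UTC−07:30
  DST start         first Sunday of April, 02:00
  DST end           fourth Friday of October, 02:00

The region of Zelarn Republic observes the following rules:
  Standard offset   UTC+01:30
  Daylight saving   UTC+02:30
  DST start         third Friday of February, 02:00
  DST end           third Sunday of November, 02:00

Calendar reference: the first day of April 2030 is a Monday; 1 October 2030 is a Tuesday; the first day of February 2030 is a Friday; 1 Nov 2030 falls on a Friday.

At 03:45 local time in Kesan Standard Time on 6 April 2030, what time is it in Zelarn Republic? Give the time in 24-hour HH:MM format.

1 April 2030 is a Monday, so the first Sunday is April 7.
1 October 2030 is a Tuesday, so the first Friday is October 4 and the fourth is October 25.
6 April 2030 does not fall between 7 April and 25 October, so daylight saving is not in effect and Kesan Standard Time is at UTC−08:30.
03:45 Kesan Standard Time + 8h30m = 12:15 UTC.
1 February 2030 is a Friday, so the first Friday is February 1 and the third is February 15.
1 November 2030 is a Friday, so the first Sunday is November 3 and the third is November 17.
At the standard offset (UTC+01:30), 12:15 UTC + 1h30m = 13:45 Zelarn Republic standard time.
Daylight saving runs 15 February – 17 November; the standard-time date in Zelarn Republic, 6 April 2030, is inside that window, so Zelarn Republic is at UTC+02:30.
12:15 UTC + 2h30m = 14:45 Zelarn Republic.

14:45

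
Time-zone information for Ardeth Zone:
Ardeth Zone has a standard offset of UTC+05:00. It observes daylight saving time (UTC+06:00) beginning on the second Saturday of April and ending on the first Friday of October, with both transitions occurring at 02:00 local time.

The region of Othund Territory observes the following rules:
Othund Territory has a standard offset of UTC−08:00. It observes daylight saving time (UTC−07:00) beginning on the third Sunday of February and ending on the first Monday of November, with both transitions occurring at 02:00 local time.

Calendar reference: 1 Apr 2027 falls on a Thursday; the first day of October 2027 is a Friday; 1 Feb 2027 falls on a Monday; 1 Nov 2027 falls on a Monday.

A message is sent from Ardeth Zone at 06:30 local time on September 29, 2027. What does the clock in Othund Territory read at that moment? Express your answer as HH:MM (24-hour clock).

17:30

1 April 2027 is a Thursday, so the first Saturday is April 3 and the second is April 10.
1 October 2027 is a Friday, so the first Friday is October 1.
September 29, 2027 lies within the daylight-saving period (10 April – 1 October), so Ardeth Zone is on daylight time, UTC+06:00.
06:30 Ardeth Zone − 6h = 00:30 UTC.
1 February 2027 is a Monday, so the first Sunday is February 7 and the third is February 21.
1 November 2027 is a Monday, so the first Monday is November 1.
At the standard offset (UTC−08:00), 00:30 UTC − 8h = 16:30 Othund Territory standard time (rolling into the previous day, 28 September 2027).
The standard-time date in Othund Territory, September 28, 2027, lies within the daylight-saving period (21 February – 1 November), so Othund Territory is on daylight time, UTC−07:00.
00:30 UTC − 7h = 17:30 Othund Territory (rolling into the previous day, 28 September 2027).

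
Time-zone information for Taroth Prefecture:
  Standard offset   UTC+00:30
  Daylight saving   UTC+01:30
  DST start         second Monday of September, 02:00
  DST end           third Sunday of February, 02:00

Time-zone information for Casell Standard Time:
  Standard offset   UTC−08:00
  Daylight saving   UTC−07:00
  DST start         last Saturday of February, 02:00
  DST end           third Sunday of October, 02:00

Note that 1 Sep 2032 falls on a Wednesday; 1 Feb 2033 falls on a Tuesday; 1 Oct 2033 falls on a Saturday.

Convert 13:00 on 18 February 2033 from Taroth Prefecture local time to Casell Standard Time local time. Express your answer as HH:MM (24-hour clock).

1 September 2032 is a Wednesday, so the first Monday is September 6 and the second is September 13.
1 February 2033 is a Tuesday, so the first Sunday is February 6 and the third is February 20.
18 February 2033 lies within the daylight-saving period (13 September 2032 – 20 February 2033), so Taroth Prefecture is on daylight time, UTC+01:30.
13:00 Taroth Prefecture − 1h30m = 11:30 UTC.
1 February 2033 is a Tuesday, so Saturdays fall on 5, 12, 19, 26; the last is February 26.
1 October 2033 is a Saturday, so the first Sunday is October 2 and the third is October 16.
At the standard offset (UTC−08:00), 11:30 UTC − 8h = 03:30 Casell Standard Time standard time.
The standard-time date in Casell Standard Time, 18 February 2033, does not fall between 26 February and 16 October, so daylight saving is not in effect and Casell Standard Time is at UTC−08:00.
11:30 UTC − 8h = 03:30 Casell Standard Time.

03:30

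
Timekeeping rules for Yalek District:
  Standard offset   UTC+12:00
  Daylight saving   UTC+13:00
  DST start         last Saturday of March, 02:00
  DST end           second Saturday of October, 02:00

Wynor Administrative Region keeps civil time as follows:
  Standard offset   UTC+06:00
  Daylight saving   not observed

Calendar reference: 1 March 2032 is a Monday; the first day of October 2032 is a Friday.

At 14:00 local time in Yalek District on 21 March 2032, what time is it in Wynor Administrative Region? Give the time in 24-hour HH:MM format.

08:00

1 March 2032 is a Monday, so Saturdays fall on 6, 13, 20, 27; the last is March 27.
1 October 2032 is a Friday, so the first Saturday is October 2 and the second is October 9.
21 March 2032 does not fall between 27 March and 9 October, so daylight saving is not in effect and Yalek District is at UTC+12:00.
14:00 Yalek District − 12h = 02:00 UTC.
Wynor Administrative Region stays on UTC+06:00 all year.
02:00 UTC + 6h = 08:00 Wynor Administrative Region.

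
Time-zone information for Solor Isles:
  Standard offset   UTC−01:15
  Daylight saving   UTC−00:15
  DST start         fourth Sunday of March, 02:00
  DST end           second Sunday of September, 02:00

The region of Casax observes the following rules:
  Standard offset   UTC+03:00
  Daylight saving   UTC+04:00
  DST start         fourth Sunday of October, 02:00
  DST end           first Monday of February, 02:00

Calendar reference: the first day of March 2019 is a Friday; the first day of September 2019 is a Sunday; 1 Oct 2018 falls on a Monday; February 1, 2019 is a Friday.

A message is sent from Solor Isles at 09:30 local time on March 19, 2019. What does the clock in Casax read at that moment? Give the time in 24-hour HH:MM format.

13:45

1 March 2019 is a Friday, so the first Sunday is March 3 and the fourth is March 24.
1 September 2019 is a Sunday, so the first Sunday is September 1 and the second is September 8.
March 19, 2019 is outside the daylight-saving period (24 March – 8 September), so Solor Isles is on standard time, UTC−01:15.
09:30 Solor Isles + 1h15m = 10:45 UTC.
1 October 2018 is a Monday, so the first Sunday is October 7 and the fourth is October 28.
1 February 2019 is a Friday, so the first Monday is February 4.
At the standard offset (UTC+03:00), 10:45 UTC + 3h = 13:45 Casax standard time.
Daylight saving runs 28 October 2018 – 4 February 2019; the standard-time date in Casax, March 19, 2019, is outside that window, so Casax is on standard time at UTC+03:00.
10:45 UTC + 3h = 13:45 Casax.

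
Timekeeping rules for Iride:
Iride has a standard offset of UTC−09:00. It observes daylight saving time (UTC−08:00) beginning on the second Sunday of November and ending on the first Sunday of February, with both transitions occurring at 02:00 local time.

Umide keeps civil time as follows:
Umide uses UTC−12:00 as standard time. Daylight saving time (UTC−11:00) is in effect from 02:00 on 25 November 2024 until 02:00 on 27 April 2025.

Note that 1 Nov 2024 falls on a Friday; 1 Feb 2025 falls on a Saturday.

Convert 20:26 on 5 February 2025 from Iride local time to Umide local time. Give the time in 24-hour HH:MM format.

18:26

1 November 2024 is a Friday, so the first Sunday is November 3 and the second is November 10.
1 February 2025 is a Saturday, so the first Sunday is February 2.
5 February 2025 is outside the daylight-saving period (10 November 2024 – 2 February 2025), so Iride is on standard time, UTC−09:00.
20:26 Iride + 9h = 05:26 UTC (rolling into the next day, 6 February 2025).
At the standard offset (UTC−12:00), 05:26 UTC − 12h = 17:26 Umide standard time (rolling into the previous day, 5 February 2025).
Daylight saving runs 25 November 2024 – 27 April 2025; the standard-time date in Umide, 5 February 2025, is inside that window, so Umide is at UTC−11:00.
05:26 UTC − 11h = 18:26 Umide (rolling into the previous day, 5 February 2025).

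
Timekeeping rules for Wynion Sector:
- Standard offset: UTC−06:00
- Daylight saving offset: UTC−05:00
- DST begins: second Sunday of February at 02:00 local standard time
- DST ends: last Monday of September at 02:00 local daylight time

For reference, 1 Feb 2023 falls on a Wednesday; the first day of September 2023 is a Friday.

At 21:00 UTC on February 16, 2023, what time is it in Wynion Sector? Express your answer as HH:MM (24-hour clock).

1 February 2023 is a Wednesday, so the first Sunday is February 5 and the second is February 12.
1 September 2023 is a Friday, so Mondays fall on 4, 11, 18, 25; the last is September 25.
At the standard offset (UTC−06:00), 21:00 UTC − 6h = 15:00 Wynion Sector standard time.
Daylight saving runs 12 February – 25 September; the standard-time date in Wynion Sector, February 16, 2023, is inside that window, so Wynion Sector is at UTC−05:00.
21:00 UTC − 5h = 16:00 local.

16:00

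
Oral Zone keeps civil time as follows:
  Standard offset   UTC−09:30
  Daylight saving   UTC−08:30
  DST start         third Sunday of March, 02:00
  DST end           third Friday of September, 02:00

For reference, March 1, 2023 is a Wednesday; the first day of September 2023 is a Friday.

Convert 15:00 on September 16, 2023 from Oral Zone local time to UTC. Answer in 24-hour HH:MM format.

1 March 2023 is a Wednesday, so the first Sunday is March 5 and the third is March 19.
1 September 2023 is a Friday, so the first Friday is September 1 and the third is September 15.
Daylight saving runs 19 March – 15 September; September 16, 2023 is outside that window, so Oral Zone is on standard time at UTC−09:30.
15:00 local + 9h30m = 00:30 UTC (rolling into the next day, 17 September 2023).

00:30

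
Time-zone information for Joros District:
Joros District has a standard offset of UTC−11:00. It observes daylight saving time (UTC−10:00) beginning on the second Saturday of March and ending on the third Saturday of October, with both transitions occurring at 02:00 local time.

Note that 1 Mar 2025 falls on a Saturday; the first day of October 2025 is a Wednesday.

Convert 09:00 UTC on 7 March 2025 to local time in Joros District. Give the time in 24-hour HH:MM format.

22:00

1 March 2025 is a Saturday, so the first Saturday is March 1 and the second is March 8.
1 October 2025 is a Wednesday, so the first Saturday is October 4 and the third is October 18.
At the standard offset (UTC−11:00), 09:00 UTC − 11h = 22:00 Joros District standard time (rolling into the previous day, 6 March 2025).
The standard-time date in Joros District, 6 March 2025, is outside the daylight-saving period (8 March – 18 October), so Joros District is on standard time, UTC−11:00.
09:00 UTC − 11h = 22:00 local (rolling into the previous day, 6 March 2025).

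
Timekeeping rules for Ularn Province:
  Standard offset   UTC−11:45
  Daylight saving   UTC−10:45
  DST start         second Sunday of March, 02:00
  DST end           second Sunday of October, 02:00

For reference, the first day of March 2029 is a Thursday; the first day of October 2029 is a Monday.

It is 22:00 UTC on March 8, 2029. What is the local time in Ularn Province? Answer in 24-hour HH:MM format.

1 March 2029 is a Thursday, so the first Sunday is March 4 and the second is March 11.
1 October 2029 is a Monday, so the first Sunday is October 7 and the second is October 14.
At the standard offset (UTC−11:45), 22:00 UTC − 11h45m = 10:15 Ularn Province standard time.
The standard-time date in Ularn Province, March 8, 2029, does not fall between 11 March and 14 October, so daylight saving is not in effect and Ularn Province is at UTC−11:45.
22:00 UTC − 11h45m = 10:15 local.

10:15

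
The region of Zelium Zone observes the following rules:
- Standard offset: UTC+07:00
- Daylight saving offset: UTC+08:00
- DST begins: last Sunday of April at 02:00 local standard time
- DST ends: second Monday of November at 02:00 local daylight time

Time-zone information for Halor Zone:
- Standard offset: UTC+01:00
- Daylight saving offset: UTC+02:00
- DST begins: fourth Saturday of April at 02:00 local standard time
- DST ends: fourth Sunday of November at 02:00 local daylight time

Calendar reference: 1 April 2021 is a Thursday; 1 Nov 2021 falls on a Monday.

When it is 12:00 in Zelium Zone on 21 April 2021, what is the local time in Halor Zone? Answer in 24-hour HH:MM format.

1 April 2021 is a Thursday, so Sundays fall on 4, 11, 18, 25; the last is April 25.
1 November 2021 is a Monday, so the first Monday is November 1 and the second is November 8.
Daylight saving runs 25 April – 8 November; 21 April 2021 is outside that window, so Zelium Zone is on standard time at UTC+07:00.
12:00 Zelium Zone − 7h = 05:00 UTC.
1 April 2021 is a Thursday, so the first Saturday is April 3 and the fourth is April 24.
1 November 2021 is a Monday, so the first Sunday is November 7 and the fourth is November 28.
At the standard offset (UTC+01:00), 05:00 UTC + 1h = 06:00 Halor Zone standard time.
The standard-time date in Halor Zone, 21 April 2021, is outside the daylight-saving period (24 April – 28 November), so Halor Zone is on standard time, UTC+01:00.
05:00 UTC + 1h = 06:00 Halor Zone.

06:00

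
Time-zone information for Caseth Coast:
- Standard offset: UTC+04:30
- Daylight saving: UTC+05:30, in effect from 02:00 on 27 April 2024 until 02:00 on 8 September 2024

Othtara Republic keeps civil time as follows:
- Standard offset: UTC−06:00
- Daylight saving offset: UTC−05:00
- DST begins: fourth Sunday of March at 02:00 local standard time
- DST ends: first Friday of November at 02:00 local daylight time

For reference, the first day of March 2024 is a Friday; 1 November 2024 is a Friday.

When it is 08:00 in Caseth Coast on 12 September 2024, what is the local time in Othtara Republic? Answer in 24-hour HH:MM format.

Daylight saving runs 27 April – 8 September; 12 September 2024 is outside that window, so Caseth Coast is on standard time at UTC+04:30.
08:00 Caseth Coast − 4h30m = 03:30 UTC.
1 March 2024 is a Friday, so the first Sunday is March 3 and the fourth is March 24.
1 November 2024 is a Friday, so the first Friday is November 1.
At the standard offset (UTC−06:00), 03:30 UTC − 6h = 21:30 Othtara Republic standard time (rolling into the previous day, 11 September 2024).
The standard-time date in Othtara Republic, 11 September 2024, falls between 24 March and 1 November, so daylight saving is in effect and Othtara Republic is at UTC−05:00.
03:30 UTC − 5h = 22:30 Othtara Republic (rolling into the previous day, 11 September 2024).

22:30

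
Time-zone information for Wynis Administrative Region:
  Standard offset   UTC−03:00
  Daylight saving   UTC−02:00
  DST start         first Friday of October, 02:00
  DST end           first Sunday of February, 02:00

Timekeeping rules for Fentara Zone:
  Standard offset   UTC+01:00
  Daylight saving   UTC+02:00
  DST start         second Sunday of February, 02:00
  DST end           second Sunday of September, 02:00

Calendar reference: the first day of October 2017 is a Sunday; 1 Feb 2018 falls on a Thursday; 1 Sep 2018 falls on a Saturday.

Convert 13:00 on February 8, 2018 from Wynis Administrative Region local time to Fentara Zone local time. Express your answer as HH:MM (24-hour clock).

17:00

1 October 2017 is a Sunday, so the first Friday is October 6.
1 February 2018 is a Thursday, so the first Sunday is February 4.
February 8, 2018 does not fall between 6 October 2017 and 4 February 2018, so daylight saving is not in effect and Wynis Administrative Region is at UTC−03:00.
13:00 Wynis Administrative Region + 3h = 16:00 UTC.
1 February 2018 is a Thursday, so the first Sunday is February 4 and the second is February 11.
1 September 2018 is a Saturday, so the first Sunday is September 2 and the second is September 9.
At the standard offset (UTC+01:00), 16:00 UTC + 1h = 17:00 Fentara Zone standard time.
The standard-time date in Fentara Zone, February 8, 2018, is outside the daylight-saving period (11 February – 9 September), so Fentara Zone is on standard time, UTC+01:00.
16:00 UTC + 1h = 17:00 Fentara Zone.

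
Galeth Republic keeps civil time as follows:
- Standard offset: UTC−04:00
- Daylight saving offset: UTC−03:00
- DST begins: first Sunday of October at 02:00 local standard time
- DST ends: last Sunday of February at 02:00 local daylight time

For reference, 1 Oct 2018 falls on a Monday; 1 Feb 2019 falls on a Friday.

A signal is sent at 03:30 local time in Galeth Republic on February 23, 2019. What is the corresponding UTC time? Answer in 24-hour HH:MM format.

06:30

1 October 2018 is a Monday, so the first Sunday is October 7.
1 February 2019 is a Friday, so Sundays fall on 3, 10, 17, 24; the last is February 24.
February 23, 2019 falls between 7 October 2018 and 24 February 2019, so daylight saving is in effect and Galeth Republic is at UTC−03:00.
03:30 local + 3h = 06:30 UTC.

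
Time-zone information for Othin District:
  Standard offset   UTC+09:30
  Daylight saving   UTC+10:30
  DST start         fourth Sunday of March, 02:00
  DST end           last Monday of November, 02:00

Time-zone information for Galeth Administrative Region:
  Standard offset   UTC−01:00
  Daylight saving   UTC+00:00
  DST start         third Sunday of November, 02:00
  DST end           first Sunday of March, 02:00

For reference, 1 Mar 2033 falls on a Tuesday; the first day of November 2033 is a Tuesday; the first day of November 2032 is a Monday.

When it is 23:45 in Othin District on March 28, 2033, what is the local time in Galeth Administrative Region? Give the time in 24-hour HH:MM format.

12:15

1 March 2033 is a Tuesday, so the first Sunday is March 6 and the fourth is March 27.
1 November 2033 is a Tuesday, so Mondays fall on 7, 14, 21, 28; the last is November 28.
March 28, 2033 lies within the daylight-saving period (27 March – 28 November), so Othin District is on daylight time, UTC+10:30.
23:45 Othin District − 10h30m = 13:15 UTC.
1 November 2032 is a Monday, so the first Sunday is November 7 and the third is November 21.
1 March 2033 is a Tuesday, so the first Sunday is March 6.
At the standard offset (UTC−01:00), 13:15 UTC − 1h = 12:15 Galeth Administrative Region standard time.
The standard-time date in Galeth Administrative Region, March 28, 2033, does not fall between 21 November 2032 and 6 March 2033, so daylight saving is not in effect and Galeth Administrative Region is at UTC−01:00.
13:15 UTC − 1h = 12:15 Galeth Administrative Region.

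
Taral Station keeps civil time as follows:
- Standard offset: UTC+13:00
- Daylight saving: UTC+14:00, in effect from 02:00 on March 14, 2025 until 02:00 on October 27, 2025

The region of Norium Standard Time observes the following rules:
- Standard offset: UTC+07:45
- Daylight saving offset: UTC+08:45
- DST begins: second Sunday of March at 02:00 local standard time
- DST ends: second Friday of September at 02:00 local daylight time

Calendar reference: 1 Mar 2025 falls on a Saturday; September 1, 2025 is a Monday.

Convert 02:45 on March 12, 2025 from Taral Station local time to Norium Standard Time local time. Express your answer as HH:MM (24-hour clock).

22:30

March 12, 2025 is outside the daylight-saving period (14 March – 27 October), so Taral Station is on standard time, UTC+13:00.
02:45 Taral Station − 13h = 13:45 UTC (rolling into the previous day, 11 March 2025).
1 March 2025 is a Saturday, so the first Sunday is March 2 and the second is March 9.
1 September 2025 is a Monday, so the first Friday is September 5 and the second is September 12.
At the standard offset (UTC+07:45), 13:45 UTC + 7h45m = 21:30 Norium Standard Time standard time.
The standard-time date in Norium Standard Time, March 11, 2025, lies within the daylight-saving period (9 March – 12 September), so Norium Standard Time is on daylight time, UTC+08:45.
13:45 UTC + 8h45m = 22:30 Norium Standard Time.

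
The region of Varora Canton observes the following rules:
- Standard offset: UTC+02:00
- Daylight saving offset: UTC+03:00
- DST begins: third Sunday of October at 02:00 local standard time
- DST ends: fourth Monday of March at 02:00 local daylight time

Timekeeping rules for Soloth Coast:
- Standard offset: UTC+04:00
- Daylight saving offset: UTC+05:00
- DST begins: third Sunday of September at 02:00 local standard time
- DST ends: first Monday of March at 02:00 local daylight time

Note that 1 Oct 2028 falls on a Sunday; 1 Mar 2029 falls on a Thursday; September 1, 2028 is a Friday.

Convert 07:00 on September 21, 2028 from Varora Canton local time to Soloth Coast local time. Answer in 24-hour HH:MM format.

10:00

1 October 2028 is a Sunday, so the first Sunday is October 1 and the third is October 15.
1 March 2029 is a Thursday, so the first Monday is March 5 and the fourth is March 26.
September 21, 2028 is outside the daylight-saving period (15 October 2028 – 26 March 2029), so Varora Canton is on standard time, UTC+02:00.
07:00 Varora Canton − 2h = 05:00 UTC.
1 September 2028 is a Friday, so the first Sunday is September 3 and the third is September 17.
1 March 2029 is a Thursday, so the first Monday is March 5.
At the standard offset (UTC+04:00), 05:00 UTC + 4h = 09:00 Soloth Coast standard time.
Daylight saving runs 17 September 2028 – 5 March 2029; the standard-time date in Soloth Coast, September 21, 2028, is inside that window, so Soloth Coast is at UTC+05:00.
05:00 UTC + 5h = 10:00 Soloth Coast.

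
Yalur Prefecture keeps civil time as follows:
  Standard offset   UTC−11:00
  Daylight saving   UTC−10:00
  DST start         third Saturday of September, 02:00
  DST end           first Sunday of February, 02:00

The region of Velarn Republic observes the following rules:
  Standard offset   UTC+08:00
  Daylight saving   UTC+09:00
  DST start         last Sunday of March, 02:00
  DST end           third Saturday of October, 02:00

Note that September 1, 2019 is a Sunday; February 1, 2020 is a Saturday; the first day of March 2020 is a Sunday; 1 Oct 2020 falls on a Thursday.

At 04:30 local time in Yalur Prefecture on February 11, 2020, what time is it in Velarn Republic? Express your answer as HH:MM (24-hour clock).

1 September 2019 is a Sunday, so the first Saturday is September 7 and the third is September 21.
1 February 2020 is a Saturday, so the first Sunday is February 2.
February 11, 2020 does not fall between 21 September 2019 and 2 February 2020, so daylight saving is not in effect and Yalur Prefecture is at UTC−11:00.
04:30 Yalur Prefecture + 11h = 15:30 UTC.
1 March 2020 is a Sunday, so Sundays fall on 1, 8, 15, 22, 29; the last is March 29.
1 October 2020 is a Thursday, so the first Saturday is October 3 and the third is October 17.
At the standard offset (UTC+08:00), 15:30 UTC + 8h = 23:30 Velarn Republic standard time.
The standard-time date in Velarn Republic, February 11, 2020, does not fall between 29 March and 17 October, so daylight saving is not in effect and Velarn Republic is at UTC+08:00.
15:30 UTC + 8h = 23:30 Velarn Republic.

23:30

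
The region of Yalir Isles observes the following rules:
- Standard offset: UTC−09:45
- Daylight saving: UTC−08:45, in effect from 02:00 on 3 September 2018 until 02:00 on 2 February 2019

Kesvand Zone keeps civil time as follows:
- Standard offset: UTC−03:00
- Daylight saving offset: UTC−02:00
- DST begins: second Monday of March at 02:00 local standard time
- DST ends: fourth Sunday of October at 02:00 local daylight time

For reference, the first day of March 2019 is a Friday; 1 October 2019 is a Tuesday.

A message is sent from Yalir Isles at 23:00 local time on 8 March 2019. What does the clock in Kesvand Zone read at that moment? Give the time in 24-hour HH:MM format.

05:45

8 March 2019 is outside the daylight-saving period (3 September 2018 – 2 February 2019), so Yalir Isles is on standard time, UTC−09:45.
23:00 Yalir Isles + 9h45m = 08:45 UTC (rolling into the next day, 9 March 2019).
1 March 2019 is a Friday, so the first Monday is March 4 and the second is March 11.
1 October 2019 is a Tuesday, so the first Sunday is October 6 and the fourth is October 27.
At the standard offset (UTC−03:00), 08:45 UTC − 3h = 05:45 Kesvand Zone standard time.
The standard-time date in Kesvand Zone, 9 March 2019, does not fall between 11 March and 27 October, so daylight saving is not in effect and Kesvand Zone is at UTC−03:00.
08:45 UTC − 3h = 05:45 Kesvand Zone.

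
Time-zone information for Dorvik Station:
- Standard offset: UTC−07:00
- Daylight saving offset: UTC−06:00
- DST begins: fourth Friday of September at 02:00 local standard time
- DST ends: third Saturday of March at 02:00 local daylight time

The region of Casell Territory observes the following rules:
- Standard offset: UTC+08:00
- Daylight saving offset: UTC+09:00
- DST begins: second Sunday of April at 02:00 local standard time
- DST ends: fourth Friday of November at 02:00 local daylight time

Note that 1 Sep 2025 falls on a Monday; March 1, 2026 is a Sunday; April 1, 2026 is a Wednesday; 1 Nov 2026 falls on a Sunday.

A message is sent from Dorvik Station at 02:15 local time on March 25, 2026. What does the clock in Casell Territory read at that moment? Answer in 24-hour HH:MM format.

1 September 2025 is a Monday, so the first Friday is September 5 and the fourth is September 26.
1 March 2026 is a Sunday, so the first Saturday is March 7 and the third is March 21.
March 25, 2026 is outside the daylight-saving period (26 September 2025 – 21 March 2026), so Dorvik Station is on standard time, UTC−07:00.
02:15 Dorvik Station + 7h = 09:15 UTC.
1 April 2026 is a Wednesday, so the first Sunday is April 5 and the second is April 12.
1 November 2026 is a Sunday, so the first Friday is November 6 and the fourth is November 27.
At the standard offset (UTC+08:00), 09:15 UTC + 8h = 17:15 Casell Territory standard time.
The standard-time date in Casell Territory, March 25, 2026, does not fall between 12 April and 27 November, so daylight saving is not in effect and Casell Territory is at UTC+08:00.
09:15 UTC + 8h = 17:15 Casell Territory.

17:15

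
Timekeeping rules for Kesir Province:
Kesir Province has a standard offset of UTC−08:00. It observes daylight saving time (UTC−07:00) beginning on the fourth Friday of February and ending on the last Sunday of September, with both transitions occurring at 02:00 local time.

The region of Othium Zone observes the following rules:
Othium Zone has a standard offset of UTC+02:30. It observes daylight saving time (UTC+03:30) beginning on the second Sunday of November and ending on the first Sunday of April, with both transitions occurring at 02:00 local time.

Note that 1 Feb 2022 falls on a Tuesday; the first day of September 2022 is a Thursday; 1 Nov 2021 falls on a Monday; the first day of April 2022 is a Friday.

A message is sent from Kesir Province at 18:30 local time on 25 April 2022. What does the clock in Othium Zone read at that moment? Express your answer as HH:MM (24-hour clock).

04:00

1 February 2022 is a Tuesday, so the first Friday is February 4 and the fourth is February 25.
1 September 2022 is a Thursday, so Sundays fall on 4, 11, 18, 25; the last is September 25.
Daylight saving runs 25 February – 25 September; 25 April 2022 is inside that window, so Kesir Province is at UTC−07:00.
18:30 Kesir Province + 7h = 01:30 UTC (rolling into the next day, 26 April 2022).
1 November 2021 is a Monday, so the first Sunday is November 7 and the second is November 14.
1 April 2022 is a Friday, so the first Sunday is April 3.
At the standard offset (UTC+02:30), 01:30 UTC + 2h30m = 04:00 Othium Zone standard time.
Daylight saving runs 14 November 2021 – 3 April 2022; the standard-time date in Othium Zone, 26 April 2022, is outside that window, so Othium Zone is on standard time at UTC+02:30.
01:30 UTC + 2h30m = 04:00 Othium Zone.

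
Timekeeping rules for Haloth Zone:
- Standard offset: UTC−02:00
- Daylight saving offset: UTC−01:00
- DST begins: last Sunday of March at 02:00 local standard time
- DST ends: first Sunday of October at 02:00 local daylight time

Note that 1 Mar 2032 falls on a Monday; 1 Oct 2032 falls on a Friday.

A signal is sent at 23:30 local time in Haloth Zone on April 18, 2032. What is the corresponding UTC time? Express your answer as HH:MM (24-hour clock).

00:30

1 March 2032 is a Monday, so Sundays fall on 7, 14, 21, 28; the last is March 28.
1 October 2032 is a Friday, so the first Sunday is October 3.
Daylight saving runs 28 March – 3 October; April 18, 2032 is inside that window, so Haloth Zone is at UTC−01:00.
23:30 local + 1h = 00:30 UTC (rolling into the next day, 19 April 2032).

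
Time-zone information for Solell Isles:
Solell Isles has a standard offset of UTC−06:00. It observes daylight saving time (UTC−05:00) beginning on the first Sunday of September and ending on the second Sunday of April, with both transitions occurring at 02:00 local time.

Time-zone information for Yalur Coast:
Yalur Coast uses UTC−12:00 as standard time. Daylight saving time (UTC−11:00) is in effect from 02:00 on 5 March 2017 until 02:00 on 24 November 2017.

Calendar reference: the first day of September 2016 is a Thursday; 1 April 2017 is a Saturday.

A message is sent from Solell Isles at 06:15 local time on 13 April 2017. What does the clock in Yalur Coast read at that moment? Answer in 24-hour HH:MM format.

01:15

1 September 2016 is a Thursday, so the first Sunday is September 4.
1 April 2017 is a Saturday, so the first Sunday is April 2 and the second is April 9.
Daylight saving runs 4 September 2016 – 9 April 2017; 13 April 2017 is outside that window, so Solell Isles is on standard time at UTC−06:00.
06:15 Solell Isles + 6h = 12:15 UTC.
At the standard offset (UTC−12:00), 12:15 UTC − 12h = 00:15 Yalur Coast standard time.
Daylight saving runs 5 March – 24 November; the standard-time date in Yalur Coast, 13 April 2017, is inside that window, so Yalur Coast is at UTC−11:00.
12:15 UTC − 11h = 01:15 Yalur Coast.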